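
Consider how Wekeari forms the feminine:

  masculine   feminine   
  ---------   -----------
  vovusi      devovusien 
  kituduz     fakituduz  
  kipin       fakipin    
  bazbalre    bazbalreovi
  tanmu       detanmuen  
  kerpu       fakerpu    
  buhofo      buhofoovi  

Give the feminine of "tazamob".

detazamoben

kerpu and tanmu both end in -u yet inflect differently (fakerpu, detanmuen), so the final letter is not what conditions the rule; the first letter is.
"tazamob" begins with t-. The one such stem in the data (tanmu → detanmuen) adds de- … -en around the stem, so the same rule applies.
The other patterns: stems beginning with b- add -ovi; stems beginning with k- add the prefix fa-.
So tazamob → detazamoben.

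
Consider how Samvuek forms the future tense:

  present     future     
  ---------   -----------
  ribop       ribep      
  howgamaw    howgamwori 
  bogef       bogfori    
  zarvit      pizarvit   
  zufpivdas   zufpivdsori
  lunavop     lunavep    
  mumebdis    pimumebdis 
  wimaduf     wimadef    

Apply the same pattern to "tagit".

wimaduf and bogef both end in -f yet inflect differently (wimadef, bogfori), so the final letter is not what conditions the rule; the last vowel is.
"tagit" has last vowel 'i'. The stems whose last vowel is 'i' (mumebdis → pimumebdis, zarvit → pizarvit) add the prefix pi-.
So tagit → pitagit.

pitagit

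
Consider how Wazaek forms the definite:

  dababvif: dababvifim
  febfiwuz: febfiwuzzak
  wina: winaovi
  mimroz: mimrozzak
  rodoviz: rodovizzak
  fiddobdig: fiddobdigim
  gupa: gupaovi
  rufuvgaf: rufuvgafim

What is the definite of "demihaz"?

demihazzak

"demihaz" ends in -z. The stems ending in -z (rodoviz → rodovizzak, febfiwuz → febfiwuzzak, mimroz → mimrozzak) double the final consonant and add -ak.
The other patterns: stems ending in -a add -ovi; stems ending in -f or -g add -im.
So demihaz → demihazzak.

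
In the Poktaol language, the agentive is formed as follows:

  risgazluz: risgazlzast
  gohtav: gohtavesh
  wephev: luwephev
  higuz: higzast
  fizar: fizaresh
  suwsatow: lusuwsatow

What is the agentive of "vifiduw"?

vifidwast

gohtav and wephev both end in -v yet inflect differently (gohtavesh, luwephev), so the final letter is not what conditions the rule; the last vowel is.
"vifiduw" has last vowel 'u'. The stems whose last vowel is 'u' (higuz → higzast, risgazluz → risgazlzast) delete the last vowel and add -ast.
So vifiduw → vifidwast.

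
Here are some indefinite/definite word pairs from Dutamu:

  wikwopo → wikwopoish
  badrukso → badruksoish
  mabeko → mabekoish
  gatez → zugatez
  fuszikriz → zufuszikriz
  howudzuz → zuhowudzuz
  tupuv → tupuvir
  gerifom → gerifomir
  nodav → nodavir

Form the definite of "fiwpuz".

howudzuz and tupuv both have last vowel 'u' yet inflect differently (zuhowudzuz, tupuvir), so the last vowel is not what conditions the rule; the final letter is.
"fiwpuz" ends in -z. The stems ending in -z (gatez → zugatez, fuszikriz → zufuszikriz, howudzuz → zuhowudzuz) add the prefix zu-.
So fiwpuz → zufiwpuz.

zufiwpuz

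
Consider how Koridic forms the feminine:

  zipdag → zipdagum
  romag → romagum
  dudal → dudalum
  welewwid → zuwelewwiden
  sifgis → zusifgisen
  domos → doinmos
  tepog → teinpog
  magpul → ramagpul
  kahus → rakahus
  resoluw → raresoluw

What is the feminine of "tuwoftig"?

sifgis and domos both end in -s yet inflect differently (zusifgisen, doinmos), so the final letter is not what conditions the rule; the last vowel is.
"tuwoftig" has last vowel 'i'. The stems whose last vowel is 'i' (welewwid → zuwelewwiden, sifgis → zusifgisen) add zu- … -en around the stem.
So tuwoftig → zutuwoftigen.

zutuwoftigen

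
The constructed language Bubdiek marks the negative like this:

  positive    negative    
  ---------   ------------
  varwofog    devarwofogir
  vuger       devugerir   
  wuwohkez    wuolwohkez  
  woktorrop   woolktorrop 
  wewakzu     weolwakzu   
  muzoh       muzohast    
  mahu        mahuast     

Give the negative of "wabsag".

wewakzu and mahu both end in -u yet inflect differently (weolwakzu, mahuast), so the final letter is not what conditions the rule; the first letter is.
"wabsag" begins with w-. The stems beginning with w- (wuwohkez → wuolwohkez, woktorrop → woolktorrop, wewakzu → weolwakzu) insert -ol- after the first vowel.
The other patterns: stems beginning with v- add de- … -ir around the stem; stems beginning with m- add -ast.
So wabsag → waolbsag.

waolbsag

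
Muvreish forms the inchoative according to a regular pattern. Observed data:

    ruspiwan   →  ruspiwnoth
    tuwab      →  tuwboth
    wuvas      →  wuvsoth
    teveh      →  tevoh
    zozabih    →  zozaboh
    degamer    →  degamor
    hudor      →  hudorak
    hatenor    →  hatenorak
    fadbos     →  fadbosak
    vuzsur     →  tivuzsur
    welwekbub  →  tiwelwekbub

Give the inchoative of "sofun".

tisofun

degamer and hudor both end in -r yet inflect differently (degamor, hudorak), so the final letter is not what conditions the rule; the last vowel is.
"sofun" has last vowel 'u'. The stems whose last vowel is 'u' (vuzsur → tivuzsur, welwekbub → tiwelwekbub) add the prefix ti-.
The other patterns: stems whose last vowel is 'a' delete the last vowel and add -oth; stems whose last vowel is 'e' or 'i' change the last vowel to 'o'; stems whose last vowel is 'o' add -ak.
So sofun → tisofun.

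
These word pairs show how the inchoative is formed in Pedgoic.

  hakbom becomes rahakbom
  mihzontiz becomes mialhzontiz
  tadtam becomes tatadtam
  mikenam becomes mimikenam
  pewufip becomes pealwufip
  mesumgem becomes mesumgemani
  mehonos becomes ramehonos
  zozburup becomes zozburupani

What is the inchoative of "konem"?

mikenam and hakbom both end in -m yet inflect differently (mimikenam, rahakbom), so the final letter is not what conditions the rule; the last vowel is.
"konem" has last vowel 'e'. The one such stem in the data (mesumgem → mesumgemani) adds -ani, so the same rule applies.
The other patterns: stems whose last vowel is 'a' repeat the first consonant+vowel as a prefix; stems whose last vowel is 'o' add the prefix ra-; stems whose last vowel is 'i' insert -al- after the first vowel.
So konem → konemani.

konemani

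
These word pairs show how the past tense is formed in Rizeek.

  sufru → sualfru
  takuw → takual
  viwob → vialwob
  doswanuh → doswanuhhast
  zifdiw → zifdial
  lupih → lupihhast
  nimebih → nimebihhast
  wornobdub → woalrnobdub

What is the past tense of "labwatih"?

"labwatih" ends in -h. The stems ending in -h (lupih → lupihhast, doswanuh → doswanuhhast, nimebih → nimebihhast) double the final consonant and add -ast.
So labwatih → labwatihhast.

labwatihhast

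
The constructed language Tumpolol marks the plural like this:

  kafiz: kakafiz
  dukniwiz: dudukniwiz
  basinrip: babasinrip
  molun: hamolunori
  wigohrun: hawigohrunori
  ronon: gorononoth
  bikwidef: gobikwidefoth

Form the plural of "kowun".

hakowunori

"kowun" has last vowel 'u'. The stems whose last vowel is 'u' (molun → hamolunori, wigohrun → hawigohrunori) add ha- … -ori around the stem.
The other patterns: stems whose last vowel is 'i' repeat the first consonant+vowel as a prefix; stems whose last vowel is 'e' or 'o' add go- … -oth around the stem.
So kowun → hakowunori.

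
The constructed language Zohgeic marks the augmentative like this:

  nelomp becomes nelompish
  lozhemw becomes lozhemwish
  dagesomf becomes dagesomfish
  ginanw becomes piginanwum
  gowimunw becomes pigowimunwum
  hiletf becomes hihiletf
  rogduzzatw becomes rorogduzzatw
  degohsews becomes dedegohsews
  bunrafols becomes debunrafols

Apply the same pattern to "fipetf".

fifipetf

lozhemw and ginanw both end in -w yet inflect differently (lozhemwish, piginanwum), so the final letter is not what conditions the rule; the second-to-last letter is.
"fipetf" has second-to-last letter 't'. The stems whose second-to-last letter is 't' (hiletf → hihiletf, rogduzzatw → rorogduzzatw) repeat the first consonant+vowel as a prefix.
The other patterns: stems whose second-to-last letter is 'm' add -ish; stems whose second-to-last letter is 'n' add pi- … -um around the stem; stems whose second-to-last letter is 'l' or 'w' add the prefix de-.
So fipetf → fifipetf.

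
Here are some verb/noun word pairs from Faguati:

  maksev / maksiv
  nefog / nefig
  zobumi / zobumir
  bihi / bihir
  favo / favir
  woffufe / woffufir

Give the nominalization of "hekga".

nefog and favo both have last vowel 'o' yet inflect differently (nefig, favir), so the last vowel is not what conditions the rule; whether the stem ends in a vowel or a consonant is.
"hekga" ends in a vowel. The stems ending in a vowel (zobumi → zobumir, bihi → bihir, favo → favir) drop the final letter and add -ir.
So hekga → hekgir.

hekgir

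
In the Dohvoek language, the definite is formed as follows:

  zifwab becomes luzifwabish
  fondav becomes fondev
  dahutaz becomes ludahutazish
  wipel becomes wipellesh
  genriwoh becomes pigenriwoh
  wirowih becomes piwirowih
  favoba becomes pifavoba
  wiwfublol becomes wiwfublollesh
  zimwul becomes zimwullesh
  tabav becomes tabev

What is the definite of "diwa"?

favoba and fondav both have last vowel 'a' yet inflect differently (pifavoba, fondev), so the last vowel is not what conditions the rule; the final letter is.
"diwa" ends in -a. The one such stem in the data (favoba → pifavoba) adds the prefix pi-, so the same rule applies.
The other patterns: stems ending in -v change the last vowel to 'e'; stems ending in -l double the final consonant and add -esh; stems ending in -b or -z add lu- … -ish around the stem.
So diwa → pidiwa.

pidiwa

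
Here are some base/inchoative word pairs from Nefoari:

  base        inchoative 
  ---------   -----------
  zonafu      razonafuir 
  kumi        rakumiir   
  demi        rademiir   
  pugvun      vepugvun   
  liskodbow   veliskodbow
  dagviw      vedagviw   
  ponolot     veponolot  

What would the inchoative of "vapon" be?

vevapon

zonafu and pugvun both have last vowel 'u' yet inflect differently (razonafuir, vepugvun), so the last vowel is not what conditions the rule; whether the stem ends in a vowel or a consonant is.
"vapon" ends in a consonant. The stems ending in a consonant (pugvun → vepugvun, liskodbow → veliskodbow, dagviw → vedagviw) add the prefix ve-.
The other pattern: stems ending in a vowel add ra- … -ir around the stem.
So vapon → vevapon.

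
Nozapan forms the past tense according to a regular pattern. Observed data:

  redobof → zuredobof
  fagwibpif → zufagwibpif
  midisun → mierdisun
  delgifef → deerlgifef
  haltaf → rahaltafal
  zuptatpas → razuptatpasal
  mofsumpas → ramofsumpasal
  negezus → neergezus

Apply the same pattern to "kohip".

"kohip" has last vowel 'i'. The one such stem in the data (fagwibpif → zufagwibpif) adds the prefix zu-, so the same rule applies.
So kohip → zukohip.

zukohip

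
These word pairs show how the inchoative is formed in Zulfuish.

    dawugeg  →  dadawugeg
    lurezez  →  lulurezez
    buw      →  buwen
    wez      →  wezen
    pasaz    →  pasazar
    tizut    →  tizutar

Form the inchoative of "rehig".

wez and pasaz both end in -z yet inflect differently (wezen, pasazar), so the final letter is not what conditions the rule; the number of vowels is.
"rehig" has 2 vowels. The stems with 2 vowels (pasaz → pasazar, tizut → tizutar) add -ar.
The other patterns: stems with 1 vowel add -en; stems with 3 vowels repeat the first consonant+vowel as a prefix.
So rehig → rehigar.

rehigar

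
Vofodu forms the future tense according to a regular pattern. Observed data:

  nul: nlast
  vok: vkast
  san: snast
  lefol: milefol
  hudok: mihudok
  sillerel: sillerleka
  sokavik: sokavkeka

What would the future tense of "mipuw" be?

"mipuw" has 2 vowels. The stems with 2 vowels (lefol → milefol, hudok → mihudok) add the prefix mi-.
The other patterns: stems with 1 vowel delete the last vowel and add -ast; stems with 3 vowels delete the last vowel and add -eka.
So mipuw → mimipuw.

mimipuw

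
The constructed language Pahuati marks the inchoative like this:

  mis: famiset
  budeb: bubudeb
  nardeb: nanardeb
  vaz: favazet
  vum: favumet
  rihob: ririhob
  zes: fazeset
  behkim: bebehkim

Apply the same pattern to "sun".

fasunet

vum and behkim both end in -m yet inflect differently (favumet, bebehkim), so the final letter is not what conditions the rule; the number of vowels is.
"sun" has 1 vowel. The stems with 1 vowel (mis → famiset, vum → favumet, vaz → favazet) add fa- … -et around the stem.
The other pattern: stems with 2 vowels repeat the first consonant+vowel as a prefix.
So sun → fasunet.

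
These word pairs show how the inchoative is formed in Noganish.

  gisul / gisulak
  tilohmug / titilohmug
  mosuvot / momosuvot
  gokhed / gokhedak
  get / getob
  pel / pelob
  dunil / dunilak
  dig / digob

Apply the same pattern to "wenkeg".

wenkegak

pel and gisul both end in -l yet inflect differently (pelob, gisulak), so the final letter is not what conditions the rule; the number of vowels is.
"wenkeg" has 2 vowels. The stems with 2 vowels (gokhed → gokhedak, gisul → gisulak, dunil → dunilak) add -ak.
The other patterns: stems with 1 vowel add -ob; stems with 3 vowels repeat the first consonant+vowel as a prefix.
So wenkeg → wenkegak.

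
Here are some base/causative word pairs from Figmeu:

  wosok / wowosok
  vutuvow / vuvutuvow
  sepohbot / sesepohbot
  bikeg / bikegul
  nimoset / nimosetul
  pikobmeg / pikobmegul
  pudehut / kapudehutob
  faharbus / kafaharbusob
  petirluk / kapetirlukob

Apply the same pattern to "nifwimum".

kanifwimumob

sepohbot and nimoset both end in -t yet inflect differently (sesepohbot, nimosetul), so the final letter is not what conditions the rule; the last vowel is.
"nifwimum" has last vowel 'u'. The stems whose last vowel is 'u' (pudehut → kapudehutob, faharbus → kafaharbusob, petirluk → kapetirlukob) add ka- … -ob around the stem.
So nifwimum → kanifwimumob.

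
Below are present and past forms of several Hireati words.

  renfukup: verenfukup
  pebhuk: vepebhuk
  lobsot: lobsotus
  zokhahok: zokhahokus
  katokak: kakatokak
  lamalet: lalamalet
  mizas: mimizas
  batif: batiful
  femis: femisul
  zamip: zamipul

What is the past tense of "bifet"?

bibifet

pebhuk and zokhahok both end in -k yet inflect differently (vepebhuk, zokhahokus), so the final letter is not what conditions the rule; the last vowel is.
"bifet" has last vowel 'e'. The one such stem in the data (lamalet → lalamalet) repeats the first consonant+vowel as a prefix (as do katokak, mizas), so the same rule applies.
The other patterns: stems whose last vowel is 'u' add the prefix ve-; stems whose last vowel is 'o' add -us; stems whose last vowel is 'i' add -ul.
So bifet → bibifet.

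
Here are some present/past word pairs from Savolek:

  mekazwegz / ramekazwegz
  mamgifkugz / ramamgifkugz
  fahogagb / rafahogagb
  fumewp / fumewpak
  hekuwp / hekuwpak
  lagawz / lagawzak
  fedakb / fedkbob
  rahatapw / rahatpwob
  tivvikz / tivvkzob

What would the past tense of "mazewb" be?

mekazwegz and lagawz both end in -z yet inflect differently (ramekazwegz, lagawzak), so the final letter is not what conditions the rule; the second-to-last letter is.
"mazewb" has second-to-last letter 'w'. The stems whose second-to-last letter is 'w' (fumewp → fumewpak, hekuwp → hekuwpak, lagawz → lagawzak) add -ak.
So mazewb → mazewbak.

mazewbak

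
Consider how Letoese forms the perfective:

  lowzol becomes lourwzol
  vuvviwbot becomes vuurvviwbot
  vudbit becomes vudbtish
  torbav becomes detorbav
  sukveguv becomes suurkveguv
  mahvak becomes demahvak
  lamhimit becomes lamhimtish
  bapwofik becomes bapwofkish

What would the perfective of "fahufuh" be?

"fahufuh" has last vowel 'u'. The one such stem in the data (sukveguv → suurkveguv) inserts -ur- after the first vowel (as do vuvviwbot, lowzol), so the same rule applies.
The other patterns: stems whose last vowel is 'a' add the prefix de-; stems whose last vowel is 'i' delete the last vowel and add -ish.
So fahufuh → faurhufuh.

faurhufuh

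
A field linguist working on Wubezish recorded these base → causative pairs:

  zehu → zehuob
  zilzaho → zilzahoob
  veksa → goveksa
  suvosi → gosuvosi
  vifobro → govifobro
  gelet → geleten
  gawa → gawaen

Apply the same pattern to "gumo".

zilzaho and vifobro both end in -o yet inflect differently (zilzahoob, govifobro), so the final letter is not what conditions the rule; the first letter is.
"gumo" begins with g-. The stems beginning with g- (gelet → geleten, gawa → gawaen) add -en.
So gumo → gumoen.

gumoen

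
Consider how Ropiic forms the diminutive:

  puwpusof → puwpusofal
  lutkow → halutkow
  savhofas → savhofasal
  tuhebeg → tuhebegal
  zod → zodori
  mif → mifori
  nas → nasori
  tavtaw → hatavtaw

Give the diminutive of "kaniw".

hakaniw

"kaniw" has 2 vowels. The stems with 2 vowels (lutkow → halutkow, tavtaw → hatavtaw) add the prefix ha-.
So kaniw → hakaniw.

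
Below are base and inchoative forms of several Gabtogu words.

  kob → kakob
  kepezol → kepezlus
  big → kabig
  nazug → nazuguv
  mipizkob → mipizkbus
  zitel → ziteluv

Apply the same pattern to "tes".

kates

big and nazug both end in -g yet inflect differently (kabig, nazuguv), so the final letter is not what conditions the rule; the number of vowels is.
"tes" has 1 vowel. The stems with 1 vowel (kob → kakob, big → kabig) add the prefix ka-.
The other patterns: stems with 2 vowels add -uv; stems with 3 vowels delete the last vowel and add -us.
So tes → kates.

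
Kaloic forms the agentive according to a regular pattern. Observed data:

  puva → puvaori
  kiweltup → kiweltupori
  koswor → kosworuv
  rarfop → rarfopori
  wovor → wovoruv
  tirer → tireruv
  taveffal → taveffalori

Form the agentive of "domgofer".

domgoferuv

koswor and rarfop both have last vowel 'o' yet inflect differently (kosworuv, rarfopori), so the last vowel is not what conditions the rule; the final letter is.
"domgofer" ends in -r. The stems ending in -r (koswor → kosworuv, wovor → wovoruv, tirer → tireruv) add -uv.
So domgofer → domgoferuv.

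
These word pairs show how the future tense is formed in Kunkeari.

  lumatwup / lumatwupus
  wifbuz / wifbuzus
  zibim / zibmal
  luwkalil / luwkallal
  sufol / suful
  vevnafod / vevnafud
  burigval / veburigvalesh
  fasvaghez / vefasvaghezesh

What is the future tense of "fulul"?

fululus

luwkalil and sufol both end in -l yet inflect differently (luwkallal, suful), so the final letter is not what conditions the rule; the last vowel is.
"fulul" has last vowel 'u'. The stems whose last vowel is 'u' (wifbuz → wifbuzus, lumatwup → lumatwupus) add -us.
So fulul → fululus.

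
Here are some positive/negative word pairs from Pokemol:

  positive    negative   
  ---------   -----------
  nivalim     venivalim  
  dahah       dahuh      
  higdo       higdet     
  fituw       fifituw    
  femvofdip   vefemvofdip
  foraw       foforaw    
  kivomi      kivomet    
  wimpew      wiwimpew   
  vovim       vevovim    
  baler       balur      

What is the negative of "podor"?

podur

femvofdip and kivomi both have last vowel 'i' yet inflect differently (vefemvofdip, kivomet), so the last vowel is not what conditions the rule; the final letter is.
"podor" ends in -r. The one such stem in the data (baler → balur) changes the last vowel to 'u' (as does dahah), so the same rule applies.
So podor → podur.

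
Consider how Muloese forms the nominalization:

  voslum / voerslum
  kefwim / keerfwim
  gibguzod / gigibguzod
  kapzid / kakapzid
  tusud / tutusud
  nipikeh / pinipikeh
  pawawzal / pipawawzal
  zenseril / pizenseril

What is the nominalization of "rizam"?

rierzam

kefwim and kapzid both have last vowel 'i' yet inflect differently (keerfwim, kakapzid), so the last vowel is not what conditions the rule; the final letter is.
"rizam" ends in -m. The stems ending in -m (voslum → voerslum, kefwim → keerfwim) insert -er- after the first vowel.
The other patterns: stems ending in -d repeat the first consonant+vowel as a prefix; stems ending in -h or -l add the prefix pi-.
So rizam → rierzam.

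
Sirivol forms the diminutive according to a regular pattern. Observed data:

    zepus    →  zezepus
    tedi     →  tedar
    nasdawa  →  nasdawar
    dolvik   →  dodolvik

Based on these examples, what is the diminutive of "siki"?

sikar

"siki" ends in a vowel. The stems ending in a vowel (tedi → tedar, nasdawa → nasdawar) drop the final letter and add -ar.
The other pattern: stems ending in a consonant repeat the first consonant+vowel as a prefix.
So siki → sikar.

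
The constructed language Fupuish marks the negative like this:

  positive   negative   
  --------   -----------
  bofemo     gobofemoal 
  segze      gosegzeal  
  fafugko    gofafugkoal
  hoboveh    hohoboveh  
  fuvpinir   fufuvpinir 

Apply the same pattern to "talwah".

segze and hoboveh both have last vowel 'e' yet inflect differently (gosegzeal, hohoboveh), so the last vowel is not what conditions the rule; whether the stem ends in a vowel or a consonant is.
"talwah" ends in a consonant. The stems ending in a consonant (hoboveh → hohoboveh, fuvpinir → fufuvpinir) repeat the first consonant+vowel as a prefix.
So talwah → tatalwah.

tatalwah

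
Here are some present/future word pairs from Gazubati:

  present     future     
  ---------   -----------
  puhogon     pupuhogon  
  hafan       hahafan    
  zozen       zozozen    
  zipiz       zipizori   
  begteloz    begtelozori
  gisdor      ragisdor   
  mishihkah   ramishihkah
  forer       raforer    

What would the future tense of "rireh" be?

puhogon and begteloz both have last vowel 'o' yet inflect differently (pupuhogon, begtelozori), so the last vowel is not what conditions the rule; the final letter is.
"rireh" ends in -h. The one such stem in the data (mishihkah → ramishihkah) adds the prefix ra-, so the same rule applies.
The other patterns: stems ending in -n repeat the first consonant+vowel as a prefix; stems ending in -z add -ori.
So rireh → rarireh.

rarireh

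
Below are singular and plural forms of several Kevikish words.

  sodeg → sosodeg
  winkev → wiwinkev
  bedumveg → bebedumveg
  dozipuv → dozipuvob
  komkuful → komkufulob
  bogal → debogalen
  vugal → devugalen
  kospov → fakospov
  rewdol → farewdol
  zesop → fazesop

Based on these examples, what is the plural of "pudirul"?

pudirulob

"pudirul" has last vowel 'u'. The stems whose last vowel is 'u' (dozipuv → dozipuvob, komkuful → komkufulob) add -ob.
The other patterns: stems whose last vowel is 'e' repeat the first consonant+vowel as a prefix; stems whose last vowel is 'a' add de- … -en around the stem; stems whose last vowel is 'o' add the prefix fa-.
So pudirul → pudirulob.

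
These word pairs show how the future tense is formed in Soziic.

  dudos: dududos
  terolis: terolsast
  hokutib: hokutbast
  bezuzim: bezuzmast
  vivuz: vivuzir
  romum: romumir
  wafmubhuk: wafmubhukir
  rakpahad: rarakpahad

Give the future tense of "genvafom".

"genvafom" has last vowel 'o'. The one such stem in the data (dudos → dududos) repeats the first consonant+vowel as a prefix (as does rakpahad), so the same rule applies.
So genvafom → gegenvafom.

gegenvafom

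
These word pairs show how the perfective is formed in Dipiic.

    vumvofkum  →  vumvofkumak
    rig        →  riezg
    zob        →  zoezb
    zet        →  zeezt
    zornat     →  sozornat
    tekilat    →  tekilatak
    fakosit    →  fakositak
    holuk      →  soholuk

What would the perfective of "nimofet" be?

zet and zornat both end in -t yet inflect differently (zeezt, sozornat), so the final letter is not what conditions the rule; the number of vowels is.
"nimofet" has 3 vowels. The stems with 3 vowels (vumvofkum → vumvofkumak, fakosit → fakositak, tekilat → tekilatak) add -ak.
So nimofet → nimofetak.

nimofetak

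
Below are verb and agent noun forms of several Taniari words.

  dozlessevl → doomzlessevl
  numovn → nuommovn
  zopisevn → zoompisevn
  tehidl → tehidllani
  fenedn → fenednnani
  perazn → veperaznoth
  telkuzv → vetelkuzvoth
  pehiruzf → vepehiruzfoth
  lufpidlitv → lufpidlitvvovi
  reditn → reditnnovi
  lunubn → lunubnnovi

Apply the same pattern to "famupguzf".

dozlessevl and tehidl both end in -l yet inflect differently (doomzlessevl, tehidllani), so the final letter is not what conditions the rule; the second-to-last letter is.
"famupguzf" has second-to-last letter 'z'. The stems whose second-to-last letter is 'z' (perazn → veperaznoth, telkuzv → vetelkuzvoth, pehiruzf → vepehiruzfoth) add ve- … -oth around the stem.
The other patterns: stems whose second-to-last letter is 'v' insert -om- after the first vowel; stems whose second-to-last letter is 'd' double the final consonant and add -ani; stems whose second-to-last letter is 'b' or 't' double the final consonant and add -ovi.
So famupguzf → vefamupguzfoth.

vefamupguzfoth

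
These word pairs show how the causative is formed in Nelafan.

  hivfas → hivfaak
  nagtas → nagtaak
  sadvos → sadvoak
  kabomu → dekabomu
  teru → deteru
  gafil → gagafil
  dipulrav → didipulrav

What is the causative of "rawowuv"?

rarawowuv

hivfas and dipulrav both have last vowel 'a' yet inflect differently (hivfaak, didipulrav), so the last vowel is not what conditions the rule; the final letter is.
"rawowuv" ends in -v. The one such stem in the data (dipulrav → didipulrav) repeats the first consonant+vowel as a prefix (as does gafil), so the same rule applies.
The other patterns: stems ending in -s drop the final letter and add -ak; stems ending in -u add the prefix de-.
So rawowuv → rarawowuv.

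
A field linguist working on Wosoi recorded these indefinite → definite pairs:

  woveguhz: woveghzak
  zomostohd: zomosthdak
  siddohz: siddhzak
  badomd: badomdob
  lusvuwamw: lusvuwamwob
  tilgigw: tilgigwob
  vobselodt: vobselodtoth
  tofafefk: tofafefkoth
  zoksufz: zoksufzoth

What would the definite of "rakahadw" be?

rakahadwoth

zomostohd and badomd both end in -d yet inflect differently (zomosthdak, badomdob), so the final letter is not what conditions the rule; the second-to-last letter is.
"rakahadw" has second-to-last letter 'd'. The one such stem in the data (vobselodt → vobselodtoth) adds -oth, so the same rule applies.
So rakahadw → rakahadwoth.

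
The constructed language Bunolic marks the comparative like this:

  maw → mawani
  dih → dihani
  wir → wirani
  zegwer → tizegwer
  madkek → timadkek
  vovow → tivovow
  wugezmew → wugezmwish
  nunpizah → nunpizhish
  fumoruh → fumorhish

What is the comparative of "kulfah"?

"kulfah" has 2 vowels. The stems with 2 vowels (zegwer → tizegwer, madkek → timadkek, vovow → tivovow) add the prefix ti-.
So kulfah → tikulfah.

tikulfah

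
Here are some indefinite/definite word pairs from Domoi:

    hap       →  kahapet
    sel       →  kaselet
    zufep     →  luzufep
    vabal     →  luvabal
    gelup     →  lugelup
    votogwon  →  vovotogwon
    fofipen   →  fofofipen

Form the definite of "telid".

lutelid

"telid" has 2 vowels. The stems with 2 vowels (zufep → luzufep, vabal → luvabal, gelup → lugelup) add the prefix lu-.
The other patterns: stems with 1 vowel add ka- … -et around the stem; stems with 3 vowels repeat the first consonant+vowel as a prefix.
So telid → lutelid.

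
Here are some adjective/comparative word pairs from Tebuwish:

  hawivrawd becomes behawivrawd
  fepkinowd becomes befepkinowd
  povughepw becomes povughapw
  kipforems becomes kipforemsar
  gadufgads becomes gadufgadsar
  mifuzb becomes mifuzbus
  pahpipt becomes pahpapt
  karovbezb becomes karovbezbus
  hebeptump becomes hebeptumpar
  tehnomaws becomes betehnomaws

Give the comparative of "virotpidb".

kipforems and tehnomaws both end in -s yet inflect differently (kipforemsar, betehnomaws), so the final letter is not what conditions the rule; the second-to-last letter is.
"virotpidb" has second-to-last letter 'd'. The one such stem in the data (gadufgads → gadufgadsar) adds -ar, so the same rule applies.
The other patterns: stems whose second-to-last letter is 'w' add the prefix be-; stems whose second-to-last letter is 'z' add -us; stems whose second-to-last letter is 'p' change the last vowel to 'a'.
So virotpidb → virotpidbar.

virotpidbar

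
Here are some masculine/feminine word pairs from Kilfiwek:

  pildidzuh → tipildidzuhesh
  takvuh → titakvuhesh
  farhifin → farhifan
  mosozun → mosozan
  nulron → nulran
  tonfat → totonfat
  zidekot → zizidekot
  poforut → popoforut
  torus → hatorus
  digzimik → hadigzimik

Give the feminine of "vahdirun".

vahdiran

"vahdirun" ends in -n. The stems ending in -n (farhifin → farhifan, mosozun → mosozan, nulron → nulran) change the last vowel to 'a'.
The other patterns: stems ending in -h add ti- … -esh around the stem; stems ending in -t repeat the first consonant+vowel as a prefix; stems ending in -k or -s add the prefix ha-.
So vahdirun → vahdiran.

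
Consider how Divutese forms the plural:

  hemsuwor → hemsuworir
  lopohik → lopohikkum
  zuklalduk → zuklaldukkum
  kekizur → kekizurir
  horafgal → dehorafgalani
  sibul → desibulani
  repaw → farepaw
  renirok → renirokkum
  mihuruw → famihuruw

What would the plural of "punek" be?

mihuruw and sibul both have last vowel 'u' yet inflect differently (famihuruw, desibulani), so the last vowel is not what conditions the rule; the final letter is.
"punek" ends in -k. The stems ending in -k (lopohik → lopohikkum, zuklalduk → zuklaldukkum, renirok → renirokkum) double the final consonant and add -um.
So punek → punekkum.

punekkum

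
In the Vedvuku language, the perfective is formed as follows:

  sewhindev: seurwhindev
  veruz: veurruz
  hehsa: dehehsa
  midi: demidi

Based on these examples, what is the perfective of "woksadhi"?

"woksadhi" ends in a vowel. The stems ending in a vowel (midi → demidi, hehsa → dehehsa) add the prefix de-.
So woksadhi → dewoksadhi.

dewoksadhi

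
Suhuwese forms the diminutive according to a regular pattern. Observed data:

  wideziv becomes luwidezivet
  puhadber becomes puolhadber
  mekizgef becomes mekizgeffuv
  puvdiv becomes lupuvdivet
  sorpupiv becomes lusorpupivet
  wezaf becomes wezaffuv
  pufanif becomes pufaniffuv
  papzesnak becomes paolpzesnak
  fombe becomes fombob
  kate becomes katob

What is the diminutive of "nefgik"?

neolfgik

"nefgik" ends in -k. The one such stem in the data (papzesnak → paolpzesnak) inserts -ol- after the first vowel (as does puhadber), so the same rule applies.
The other patterns: stems ending in -e drop the final letter and add -ob; stems ending in -v add lu- … -et around the stem; stems ending in -f double the final consonant and add -uv.
So nefgik → neolfgik.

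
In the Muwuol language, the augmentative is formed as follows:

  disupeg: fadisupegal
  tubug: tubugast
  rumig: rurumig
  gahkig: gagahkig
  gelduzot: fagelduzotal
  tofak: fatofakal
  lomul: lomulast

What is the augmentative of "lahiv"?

gahkig and tubug both end in -g yet inflect differently (gagahkig, tubugast), so the final letter is not what conditions the rule; the last vowel is.
"lahiv" has last vowel 'i'. The stems whose last vowel is 'i' (gahkig → gagahkig, rumig → rurumig) repeat the first consonant+vowel as a prefix.
So lahiv → lalahiv.

lalahiv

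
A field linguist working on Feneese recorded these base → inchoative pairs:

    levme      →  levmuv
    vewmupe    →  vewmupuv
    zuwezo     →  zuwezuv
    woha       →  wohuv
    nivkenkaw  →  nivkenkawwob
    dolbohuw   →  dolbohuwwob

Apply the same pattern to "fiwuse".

"fiwuse" ends in a vowel. The stems ending in a vowel (levme → levmuv, vewmupe → vewmupuv, zuwezo → zuwezuv) drop the final letter and add -uv.
The other pattern: stems ending in a consonant double the final consonant and add -ob.
So fiwuse → fiwusuv.

fiwusuv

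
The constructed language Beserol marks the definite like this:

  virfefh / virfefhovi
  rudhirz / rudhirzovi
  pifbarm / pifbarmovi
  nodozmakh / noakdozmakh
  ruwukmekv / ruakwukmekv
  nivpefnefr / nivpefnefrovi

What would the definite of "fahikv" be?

nodozmakh and virfefh both end in -h yet inflect differently (noakdozmakh, virfefhovi), so the final letter is not what conditions the rule; the second-to-last letter is.
"fahikv" has second-to-last letter 'k'. The stems whose second-to-last letter is 'k' (ruwukmekv → ruakwukmekv, nodozmakh → noakdozmakh) insert -ak- after the first vowel.
The other pattern: stems whose second-to-last letter is 'f' or 'r' add -ovi.
So fahikv → faakhikv.

faakhikv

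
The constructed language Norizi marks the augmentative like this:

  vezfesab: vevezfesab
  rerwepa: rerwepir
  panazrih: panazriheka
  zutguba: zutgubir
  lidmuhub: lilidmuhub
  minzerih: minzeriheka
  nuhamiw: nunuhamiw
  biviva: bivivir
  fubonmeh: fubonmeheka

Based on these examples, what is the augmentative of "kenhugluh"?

biviva and vezfesab both have last vowel 'a' yet inflect differently (bivivir, vevezfesab), so the last vowel is not what conditions the rule; the final letter is.
"kenhugluh" ends in -h. The stems ending in -h (fubonmeh → fubonmeheka, panazrih → panazriheka, minzerih → minzeriheka) add -eka.
The other patterns: stems ending in -a drop the final letter and add -ir; stems ending in -b or -w repeat the first consonant+vowel as a prefix.
So kenhugluh → kenhugluheka.

kenhugluheka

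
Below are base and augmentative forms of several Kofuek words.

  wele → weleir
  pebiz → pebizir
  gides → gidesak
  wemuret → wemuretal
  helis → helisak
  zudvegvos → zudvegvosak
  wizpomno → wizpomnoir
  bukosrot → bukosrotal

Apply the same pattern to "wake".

wakeir

wemuret and gides both have last vowel 'e' yet inflect differently (wemuretal, gidesak), so the last vowel is not what conditions the rule; the final letter is.
"wake" ends in -e. The one such stem in the data (wele → weleir) adds -ir, so the same rule applies.
The other patterns: stems ending in -t add -al; stems ending in -s add -ak.
So wake → wakeir.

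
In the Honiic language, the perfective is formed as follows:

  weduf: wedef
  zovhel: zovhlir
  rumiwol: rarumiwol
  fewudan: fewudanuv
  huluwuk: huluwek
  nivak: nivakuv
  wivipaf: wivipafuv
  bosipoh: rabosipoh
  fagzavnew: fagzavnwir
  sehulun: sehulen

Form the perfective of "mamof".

ramamof

nivak and huluwuk both end in -k yet inflect differently (nivakuv, huluwek), so the final letter is not what conditions the rule; the last vowel is.
"mamof" has last vowel 'o'. The stems whose last vowel is 'o' (rumiwol → rarumiwol, bosipoh → rabosipoh) add the prefix ra-.
So mamof → ramamof.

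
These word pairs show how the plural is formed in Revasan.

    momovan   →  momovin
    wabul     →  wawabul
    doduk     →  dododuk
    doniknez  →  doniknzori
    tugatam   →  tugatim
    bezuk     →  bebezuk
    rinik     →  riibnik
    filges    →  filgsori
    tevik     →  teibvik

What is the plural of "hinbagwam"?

tevik and bezuk both end in -k yet inflect differently (teibvik, bebezuk), so the final letter is not what conditions the rule; the last vowel is.
"hinbagwam" has last vowel 'a'. The stems whose last vowel is 'a' (tugatam → tugatim, momovan → momovin) change the last vowel to 'i'.
The other patterns: stems whose last vowel is 'e' delete the last vowel and add -ori; stems whose last vowel is 'i' insert -ib- after the first vowel; stems whose last vowel is 'u' repeat the first consonant+vowel as a prefix.
So hinbagwam → hinbagwim.

hinbagwim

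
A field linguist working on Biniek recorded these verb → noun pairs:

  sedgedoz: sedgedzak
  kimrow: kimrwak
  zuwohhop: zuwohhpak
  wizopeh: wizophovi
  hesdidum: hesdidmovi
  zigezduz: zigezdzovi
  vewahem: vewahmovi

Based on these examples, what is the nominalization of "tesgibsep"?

sedgedoz and zigezduz both end in -z yet inflect differently (sedgedzak, zigezdzovi), so the final letter is not what conditions the rule; the last vowel is.
"tesgibsep" has last vowel 'e'. The stems whose last vowel is 'e' (wizopeh → wizophovi, vewahem → vewahmovi) delete the last vowel and add -ovi.
The other pattern: stems whose last vowel is 'o' delete the last vowel and add -ak.
So tesgibsep → tesgibspovi.

tesgibspovi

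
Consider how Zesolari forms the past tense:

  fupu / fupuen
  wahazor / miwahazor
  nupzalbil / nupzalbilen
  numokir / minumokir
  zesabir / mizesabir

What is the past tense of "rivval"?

"rivval" ends in -l. The one such stem in the data (nupzalbil → nupzalbilen) adds -en, so the same rule applies.
The other pattern: stems ending in -r add the prefix mi-.
So rivval → rivvalen.

rivvalen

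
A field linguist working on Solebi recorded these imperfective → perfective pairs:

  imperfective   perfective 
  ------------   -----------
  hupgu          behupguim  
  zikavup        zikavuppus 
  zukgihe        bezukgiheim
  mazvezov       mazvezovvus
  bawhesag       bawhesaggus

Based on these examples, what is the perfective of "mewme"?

"mewme" ends in a vowel. The stems ending in a vowel (zukgihe → bezukgiheim, hupgu → behupguim) add be- … -im around the stem.
The other pattern: stems ending in a consonant double the final consonant and add -us.
So mewme → bemewmeim.

bemewmeim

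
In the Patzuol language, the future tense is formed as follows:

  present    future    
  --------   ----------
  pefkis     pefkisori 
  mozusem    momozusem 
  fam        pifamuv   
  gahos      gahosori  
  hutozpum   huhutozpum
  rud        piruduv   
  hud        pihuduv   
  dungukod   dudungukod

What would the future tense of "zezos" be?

zezosori

fam and mozusem both end in -m yet inflect differently (pifamuv, momozusem), so the final letter is not what conditions the rule; the number of vowels is.
"zezos" has 2 vowels. The stems with 2 vowels (gahos → gahosori, pefkis → pefkisori) add -ori.
So zezos → zezosori.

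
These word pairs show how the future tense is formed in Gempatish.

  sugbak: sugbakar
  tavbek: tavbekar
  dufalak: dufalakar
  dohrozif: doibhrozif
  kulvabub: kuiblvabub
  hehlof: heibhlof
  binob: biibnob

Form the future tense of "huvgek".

huvgekar

dufalak and dohrozif both begin with d- yet inflect differently (dufalakar, doibhrozif), so the first letter is not what conditions the rule; the final letter is.
"huvgek" ends in -k. The stems ending in -k (sugbak → sugbakar, tavbek → tavbekar, dufalak → dufalakar) add -ar.
The other pattern: stems ending in -b or -f insert -ib- after the first vowel.
So huvgek → huvgekar.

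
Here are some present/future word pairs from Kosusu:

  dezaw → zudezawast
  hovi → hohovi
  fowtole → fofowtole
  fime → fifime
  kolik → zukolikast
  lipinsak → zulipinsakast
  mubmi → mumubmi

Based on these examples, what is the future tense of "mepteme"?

memepteme

hovi and kolik both have last vowel 'i' yet inflect differently (hohovi, zukolikast), so the last vowel is not what conditions the rule; whether the stem ends in a vowel or a consonant is.
"mepteme" ends in a vowel. The stems ending in a vowel (hovi → hohovi, mubmi → mumubmi, fime → fifime) repeat the first consonant+vowel as a prefix.
So mepteme → memepteme.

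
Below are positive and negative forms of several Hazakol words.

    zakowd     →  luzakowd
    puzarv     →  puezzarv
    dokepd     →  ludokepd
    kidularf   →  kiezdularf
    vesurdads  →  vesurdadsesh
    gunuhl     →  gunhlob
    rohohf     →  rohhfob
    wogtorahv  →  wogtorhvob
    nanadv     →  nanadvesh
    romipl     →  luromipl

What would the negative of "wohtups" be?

"wohtups" has second-to-last letter 'p'. The stems whose second-to-last letter is 'p' (dokepd → ludokepd, romipl → luromipl) add the prefix lu-.
So wohtups → luwohtups.

luwohtups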